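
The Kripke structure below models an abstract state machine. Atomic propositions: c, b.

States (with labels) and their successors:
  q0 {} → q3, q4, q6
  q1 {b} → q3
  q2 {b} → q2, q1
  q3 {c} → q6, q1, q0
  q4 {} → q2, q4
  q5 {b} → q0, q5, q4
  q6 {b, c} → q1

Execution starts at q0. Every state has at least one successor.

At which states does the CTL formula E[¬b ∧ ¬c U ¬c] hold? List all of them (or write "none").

{q0, q1, q2, q4, q5}

States satisfying ¬b ∧ ¬c: {q0, q4}.
States satisfying ¬c: {q0, q1, q2, q4, q5}.
States satisfying E[¬b ∧ ¬c U ¬c]: {q0, q1, q2, q4, q5}.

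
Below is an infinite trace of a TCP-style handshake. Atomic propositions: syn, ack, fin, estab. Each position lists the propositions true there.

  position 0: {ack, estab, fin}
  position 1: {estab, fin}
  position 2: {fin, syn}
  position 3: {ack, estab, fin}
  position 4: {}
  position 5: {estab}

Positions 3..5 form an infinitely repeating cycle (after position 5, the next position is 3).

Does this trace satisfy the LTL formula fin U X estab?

Walking from position 0: X estab first holds at position 0, and fin holds at every earlier position along the way, so fin U X estab holds.

Yes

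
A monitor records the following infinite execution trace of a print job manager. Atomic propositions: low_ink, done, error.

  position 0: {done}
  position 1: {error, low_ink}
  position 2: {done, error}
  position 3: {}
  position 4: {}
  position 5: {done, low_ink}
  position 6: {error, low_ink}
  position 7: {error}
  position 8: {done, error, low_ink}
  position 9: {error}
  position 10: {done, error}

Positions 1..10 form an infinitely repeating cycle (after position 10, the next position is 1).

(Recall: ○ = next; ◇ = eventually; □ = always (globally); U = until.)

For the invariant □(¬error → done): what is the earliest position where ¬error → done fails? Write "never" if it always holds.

3

Check ¬error → done at each position in order: 0 ✓, 1 ✓, 2 ✓.
At position 3 the labels are {}, so ¬error → done is false there. This is the first violation.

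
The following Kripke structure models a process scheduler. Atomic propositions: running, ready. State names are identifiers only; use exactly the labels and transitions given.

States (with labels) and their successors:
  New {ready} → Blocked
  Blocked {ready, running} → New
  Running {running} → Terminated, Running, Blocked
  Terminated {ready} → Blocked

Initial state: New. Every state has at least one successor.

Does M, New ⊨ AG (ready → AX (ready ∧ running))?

Violated

States satisfying ready → AX (ready ∧ running): {New, Running, Terminated}.
States satisfying AG (ready → AX (ready ∧ running)): ∅.
Blocked is reachable from New and violates ready → AX (ready ∧ running), so AG fails at New.
New ∉ Sat(AG (ready → AX (ready ∧ running))).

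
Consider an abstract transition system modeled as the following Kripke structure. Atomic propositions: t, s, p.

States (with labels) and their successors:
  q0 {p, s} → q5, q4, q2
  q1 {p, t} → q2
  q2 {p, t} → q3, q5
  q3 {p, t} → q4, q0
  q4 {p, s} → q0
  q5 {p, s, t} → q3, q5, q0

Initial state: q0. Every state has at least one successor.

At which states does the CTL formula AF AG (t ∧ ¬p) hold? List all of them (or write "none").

none

States satisfying AG (t ∧ ¬p): ∅.
States satisfying AF AG (t ∧ ¬p): ∅.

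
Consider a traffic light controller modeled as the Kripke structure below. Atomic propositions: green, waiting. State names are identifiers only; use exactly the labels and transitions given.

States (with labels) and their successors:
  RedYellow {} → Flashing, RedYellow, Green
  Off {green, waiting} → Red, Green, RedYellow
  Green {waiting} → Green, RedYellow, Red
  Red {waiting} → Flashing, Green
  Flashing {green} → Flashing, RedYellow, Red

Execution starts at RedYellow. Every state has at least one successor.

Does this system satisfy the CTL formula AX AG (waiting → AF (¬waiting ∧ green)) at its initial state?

Does not hold

States satisfying AG (waiting → AF (¬waiting ∧ green)): ∅.
States satisfying AX AG (waiting → AF (¬waiting ∧ green)): ∅.
RedYellow ∉ Sat(AX AG (waiting → AF (¬waiting ∧ green))).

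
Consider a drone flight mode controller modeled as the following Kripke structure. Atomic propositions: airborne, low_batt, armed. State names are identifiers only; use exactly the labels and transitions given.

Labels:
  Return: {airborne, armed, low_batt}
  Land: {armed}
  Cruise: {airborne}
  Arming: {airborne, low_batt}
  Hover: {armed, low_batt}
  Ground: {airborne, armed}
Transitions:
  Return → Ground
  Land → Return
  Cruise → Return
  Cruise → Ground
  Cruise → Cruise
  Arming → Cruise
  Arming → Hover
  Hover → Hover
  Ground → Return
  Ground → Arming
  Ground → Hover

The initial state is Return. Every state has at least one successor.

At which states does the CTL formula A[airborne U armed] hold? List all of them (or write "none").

States satisfying airborne: {Return, Cruise, Arming, Ground}.
States satisfying armed: {Return, Land, Hover, Ground}.
States satisfying A[airborne U armed]: {Return, Land, Hover, Ground}.

{Return, Land, Hover, Ground}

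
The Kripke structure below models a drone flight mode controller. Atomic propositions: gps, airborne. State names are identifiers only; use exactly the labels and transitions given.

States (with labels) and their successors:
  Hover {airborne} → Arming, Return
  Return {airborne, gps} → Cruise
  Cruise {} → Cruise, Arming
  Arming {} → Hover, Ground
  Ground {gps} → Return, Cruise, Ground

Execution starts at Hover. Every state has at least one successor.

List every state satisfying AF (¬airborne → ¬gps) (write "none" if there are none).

States satisfying ¬airborne → ¬gps: {Hover, Return, Cruise, Arming}.
States satisfying AF (¬airborne → ¬gps): {Hover, Return, Cruise, Arming}.

{Hover, Return, Cruise, Arming}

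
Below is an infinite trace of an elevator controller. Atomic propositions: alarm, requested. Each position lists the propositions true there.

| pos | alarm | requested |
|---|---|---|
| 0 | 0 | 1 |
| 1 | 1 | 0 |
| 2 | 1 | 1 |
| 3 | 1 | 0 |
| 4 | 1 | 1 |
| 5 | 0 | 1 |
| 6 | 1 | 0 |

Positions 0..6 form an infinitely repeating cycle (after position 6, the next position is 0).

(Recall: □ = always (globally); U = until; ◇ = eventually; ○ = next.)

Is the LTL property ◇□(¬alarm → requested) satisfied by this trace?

□(¬alarm → requested) holds at position 0, which is reachable from 0, so ◇□(¬alarm → requested) holds.

Satisfied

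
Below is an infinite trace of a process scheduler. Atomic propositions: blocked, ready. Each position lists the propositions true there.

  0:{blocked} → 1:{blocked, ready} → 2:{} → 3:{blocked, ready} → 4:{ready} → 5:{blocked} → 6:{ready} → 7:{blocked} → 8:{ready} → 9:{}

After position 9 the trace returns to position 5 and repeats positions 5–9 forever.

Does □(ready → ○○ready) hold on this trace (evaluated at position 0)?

ready → ○○ready must hold at every position from 0 onward. It fails at position 3, so □(ready → ○○ready) is false.
Positions where ready holds: 1, 3, 4, 6, 8.
Check ○○ready at each: 1→ok, 3→fails, 4→ok, 6→ok, 8→fails.

Does not hold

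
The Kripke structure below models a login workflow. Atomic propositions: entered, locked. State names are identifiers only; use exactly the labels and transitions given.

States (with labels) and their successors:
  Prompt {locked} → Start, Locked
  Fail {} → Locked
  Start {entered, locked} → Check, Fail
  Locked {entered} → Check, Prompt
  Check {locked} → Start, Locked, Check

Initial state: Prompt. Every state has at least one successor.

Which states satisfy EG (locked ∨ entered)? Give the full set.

States satisfying locked ∨ entered: {Prompt, Start, Locked, Check}.
States satisfying EG (locked ∨ entered): {Prompt, Start, Locked, Check}.

{Prompt, Start, Locked, Check}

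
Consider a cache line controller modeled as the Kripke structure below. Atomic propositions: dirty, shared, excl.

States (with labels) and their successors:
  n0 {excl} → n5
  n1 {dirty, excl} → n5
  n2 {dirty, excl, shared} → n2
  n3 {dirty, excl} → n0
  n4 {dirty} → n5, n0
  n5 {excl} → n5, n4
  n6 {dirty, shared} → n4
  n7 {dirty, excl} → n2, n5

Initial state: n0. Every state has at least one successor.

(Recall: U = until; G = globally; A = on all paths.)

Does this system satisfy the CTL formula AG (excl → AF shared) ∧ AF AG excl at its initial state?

Does not hold

States satisfying excl → AF shared: {n2, n4, n6}.
States satisfying AG (excl → AF shared): {n2}.
States satisfying AG excl: {n2}.
States satisfying AF AG excl: {n2}.
States satisfying AG (excl → AF shared) ∧ AF AG excl: {n2}.
n0 ∉ Sat(AG (excl → AF shared) ∧ AF AG excl).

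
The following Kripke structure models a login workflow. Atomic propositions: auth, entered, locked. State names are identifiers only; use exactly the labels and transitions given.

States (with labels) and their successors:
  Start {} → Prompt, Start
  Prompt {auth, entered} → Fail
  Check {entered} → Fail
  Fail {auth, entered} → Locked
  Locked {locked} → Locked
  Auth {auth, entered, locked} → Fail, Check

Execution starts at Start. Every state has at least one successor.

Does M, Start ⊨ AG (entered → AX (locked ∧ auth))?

States satisfying entered → AX (locked ∧ auth): {Start, Locked}.
States satisfying AG (entered → AX (locked ∧ auth)): {Locked}.
Fail is reachable from Start and violates entered → AX (locked ∧ auth), so AG fails at Start.
Start ∉ Sat(AG (entered → AX (locked ∧ auth))).

Violated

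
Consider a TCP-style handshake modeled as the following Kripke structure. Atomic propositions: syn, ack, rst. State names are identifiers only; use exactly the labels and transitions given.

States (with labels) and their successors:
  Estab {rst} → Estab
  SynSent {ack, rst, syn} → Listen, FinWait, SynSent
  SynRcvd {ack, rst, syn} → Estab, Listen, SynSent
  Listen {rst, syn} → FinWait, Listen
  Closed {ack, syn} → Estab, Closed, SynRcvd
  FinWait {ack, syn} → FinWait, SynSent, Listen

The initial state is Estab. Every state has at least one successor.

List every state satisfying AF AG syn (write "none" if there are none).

{SynSent, Listen, FinWait}

States satisfying AG syn: {SynSent, Listen, FinWait}.
States satisfying AF AG syn: {SynSent, Listen, FinWait}.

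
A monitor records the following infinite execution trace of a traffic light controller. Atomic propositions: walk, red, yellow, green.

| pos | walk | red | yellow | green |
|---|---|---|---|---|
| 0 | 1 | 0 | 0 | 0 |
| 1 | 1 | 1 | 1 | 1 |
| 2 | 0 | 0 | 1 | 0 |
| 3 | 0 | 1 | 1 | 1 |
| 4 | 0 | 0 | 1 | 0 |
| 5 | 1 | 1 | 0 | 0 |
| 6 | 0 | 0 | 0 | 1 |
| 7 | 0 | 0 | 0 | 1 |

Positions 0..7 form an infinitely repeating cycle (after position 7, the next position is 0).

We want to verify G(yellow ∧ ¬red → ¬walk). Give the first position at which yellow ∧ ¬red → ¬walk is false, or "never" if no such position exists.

never

yellow ∧ ¬red → ¬walk holds at every position 0..7, and those are all the positions the trace ever visits, so the invariant G(yellow ∧ ¬red → ¬walk) is never violated.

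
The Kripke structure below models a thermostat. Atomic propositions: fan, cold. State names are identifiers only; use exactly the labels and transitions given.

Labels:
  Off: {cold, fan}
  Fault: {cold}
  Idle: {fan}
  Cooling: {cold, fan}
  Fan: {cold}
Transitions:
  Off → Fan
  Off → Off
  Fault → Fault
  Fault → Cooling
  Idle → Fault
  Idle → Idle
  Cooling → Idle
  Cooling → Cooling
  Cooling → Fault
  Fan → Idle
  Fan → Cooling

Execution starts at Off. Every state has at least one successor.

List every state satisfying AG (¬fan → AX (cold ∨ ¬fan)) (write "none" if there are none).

States satisfying ¬fan → AX (cold ∨ ¬fan): {Off, Fault, Idle, Cooling}.
States satisfying AG (¬fan → AX (cold ∨ ¬fan)): {Fault, Idle, Cooling}.

{Fault, Idle, Cooling}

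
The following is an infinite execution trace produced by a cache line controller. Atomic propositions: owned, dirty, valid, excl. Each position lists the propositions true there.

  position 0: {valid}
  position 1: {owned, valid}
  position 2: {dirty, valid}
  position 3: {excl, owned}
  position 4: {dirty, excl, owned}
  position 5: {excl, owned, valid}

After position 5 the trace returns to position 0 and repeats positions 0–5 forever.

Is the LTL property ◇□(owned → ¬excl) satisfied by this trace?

□(owned → ¬excl) is false at every position 0..5, so it never becomes true and ◇□(owned → ¬excl) fails.

No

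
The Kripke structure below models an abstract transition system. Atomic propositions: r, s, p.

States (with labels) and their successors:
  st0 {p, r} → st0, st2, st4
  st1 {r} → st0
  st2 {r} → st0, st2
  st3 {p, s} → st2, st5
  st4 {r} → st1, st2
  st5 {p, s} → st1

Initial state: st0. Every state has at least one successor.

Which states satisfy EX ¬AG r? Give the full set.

States satisfying ¬AG r: {st3, st5}.
States satisfying EX ¬AG r: {st3}.

{st3}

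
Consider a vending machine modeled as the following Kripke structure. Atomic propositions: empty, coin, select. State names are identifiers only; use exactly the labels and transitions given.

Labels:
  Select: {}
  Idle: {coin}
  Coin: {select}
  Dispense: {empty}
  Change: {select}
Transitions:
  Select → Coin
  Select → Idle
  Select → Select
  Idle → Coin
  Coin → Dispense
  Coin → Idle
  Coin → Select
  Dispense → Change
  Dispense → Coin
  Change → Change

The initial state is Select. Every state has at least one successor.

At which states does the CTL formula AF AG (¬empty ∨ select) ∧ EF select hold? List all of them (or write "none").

{Change}

States satisfying AG (¬empty ∨ select): {Change}.
States satisfying AF AG (¬empty ∨ select): {Change}.
States satisfying select: {Coin, Change}.
States satisfying EF select: {Select, Idle, Coin, Dispense, Change}.
States satisfying AF AG (¬empty ∨ select) ∧ EF select: {Change}.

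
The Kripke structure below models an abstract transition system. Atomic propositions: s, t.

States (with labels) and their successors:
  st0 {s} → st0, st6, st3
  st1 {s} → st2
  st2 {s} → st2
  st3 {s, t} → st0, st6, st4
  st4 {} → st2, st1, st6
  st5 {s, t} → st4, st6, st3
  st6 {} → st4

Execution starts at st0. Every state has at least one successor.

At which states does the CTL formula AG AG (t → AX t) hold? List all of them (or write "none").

{st1, st2, st4, st6}

States satisfying AG (t → AX t): {st1, st2, st4, st6}.
States satisfying AG AG (t → AX t): {st1, st2, st4, st6}.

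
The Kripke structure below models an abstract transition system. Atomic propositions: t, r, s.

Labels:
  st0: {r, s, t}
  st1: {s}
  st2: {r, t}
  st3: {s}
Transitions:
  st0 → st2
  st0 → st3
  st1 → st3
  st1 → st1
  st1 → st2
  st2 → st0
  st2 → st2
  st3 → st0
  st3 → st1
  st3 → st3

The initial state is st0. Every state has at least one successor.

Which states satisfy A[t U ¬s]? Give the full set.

States satisfying t: {st0, st2}.
States satisfying ¬s: {st2}.
States satisfying A[t U ¬s]: {st2}.

{st2}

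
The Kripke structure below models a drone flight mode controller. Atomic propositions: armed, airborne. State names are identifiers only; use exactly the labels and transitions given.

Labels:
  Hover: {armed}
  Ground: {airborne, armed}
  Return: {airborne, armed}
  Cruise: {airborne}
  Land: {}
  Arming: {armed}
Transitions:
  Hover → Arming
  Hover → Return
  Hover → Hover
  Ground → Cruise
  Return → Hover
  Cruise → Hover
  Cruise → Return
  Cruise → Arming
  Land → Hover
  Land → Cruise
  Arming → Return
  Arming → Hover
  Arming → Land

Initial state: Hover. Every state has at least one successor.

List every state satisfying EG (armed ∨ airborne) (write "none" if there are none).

States satisfying armed ∨ airborne: {Hover, Ground, Return, Cruise, Arming}.
States satisfying EG (armed ∨ airborne): {Hover, Ground, Return, Cruise, Arming}.

{Hover, Ground, Return, Cruise, Arming}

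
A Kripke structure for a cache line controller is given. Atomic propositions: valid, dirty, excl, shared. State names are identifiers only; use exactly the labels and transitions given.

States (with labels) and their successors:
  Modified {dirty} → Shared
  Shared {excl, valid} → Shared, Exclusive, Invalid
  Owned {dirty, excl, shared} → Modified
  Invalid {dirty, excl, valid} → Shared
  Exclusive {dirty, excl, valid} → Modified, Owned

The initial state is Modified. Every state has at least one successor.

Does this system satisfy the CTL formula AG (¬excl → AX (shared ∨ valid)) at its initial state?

States satisfying ¬excl → AX (shared ∨ valid): {Modified, Shared, Owned, Invalid, Exclusive}.
States satisfying AG (¬excl → AX (shared ∨ valid)): {Modified, Shared, Owned, Invalid, Exclusive}.
Every state reachable from Modified satisfies ¬excl → AX (shared ∨ valid).
Modified ∈ Sat(AG (¬excl → AX (shared ∨ valid))).

Holds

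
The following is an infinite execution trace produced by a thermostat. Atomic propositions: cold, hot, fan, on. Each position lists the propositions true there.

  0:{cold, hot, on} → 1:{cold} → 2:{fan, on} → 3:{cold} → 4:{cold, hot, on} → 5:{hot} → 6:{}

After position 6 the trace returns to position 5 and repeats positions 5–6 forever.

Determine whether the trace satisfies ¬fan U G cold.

No

Walking from position 0: at position 2, G cold has not yet held and ¬fan fails, so ¬fan U G cold is false.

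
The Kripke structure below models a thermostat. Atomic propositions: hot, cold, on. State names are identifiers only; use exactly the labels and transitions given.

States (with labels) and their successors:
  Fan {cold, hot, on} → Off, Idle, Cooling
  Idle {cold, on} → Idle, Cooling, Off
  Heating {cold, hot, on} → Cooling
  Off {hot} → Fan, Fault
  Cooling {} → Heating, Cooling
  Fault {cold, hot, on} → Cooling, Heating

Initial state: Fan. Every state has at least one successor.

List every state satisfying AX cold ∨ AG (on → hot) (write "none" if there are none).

States satisfying cold: {Fan, Idle, Heating, Fault}.
States satisfying AX cold: {Off}.
States satisfying on → hot: {Fan, Heating, Off, Cooling, Fault}.
States satisfying AG (on → hot): {Heating, Cooling, Fault}.
States satisfying AX cold ∨ AG (on → hot): {Heating, Off, Cooling, Fault}.

{Heating, Off, Cooling, Fault}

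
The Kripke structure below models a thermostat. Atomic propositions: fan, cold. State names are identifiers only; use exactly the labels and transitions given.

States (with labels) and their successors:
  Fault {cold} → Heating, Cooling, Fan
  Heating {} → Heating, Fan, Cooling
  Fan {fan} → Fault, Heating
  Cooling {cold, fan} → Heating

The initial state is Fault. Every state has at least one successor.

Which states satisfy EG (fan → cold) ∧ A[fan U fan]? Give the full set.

States satisfying fan → cold: {Fault, Heating, Cooling}.
States satisfying EG (fan → cold): {Fault, Heating, Cooling}.
States satisfying fan: {Fan, Cooling}.
States satisfying A[fan U fan]: {Fan, Cooling}.
States satisfying EG (fan → cold) ∧ A[fan U fan]: {Cooling}.

{Cooling}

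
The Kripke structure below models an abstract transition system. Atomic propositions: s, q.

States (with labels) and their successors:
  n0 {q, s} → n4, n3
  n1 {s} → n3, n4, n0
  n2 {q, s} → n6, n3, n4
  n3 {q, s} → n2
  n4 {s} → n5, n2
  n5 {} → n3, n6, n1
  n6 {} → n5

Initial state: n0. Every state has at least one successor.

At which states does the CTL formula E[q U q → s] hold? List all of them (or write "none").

{n0, n1, n2, n3, n4, n5, n6}

States satisfying q: {n0, n2, n3}.
States satisfying q → s: {n0, n1, n2, n3, n4, n5, n6}.
States satisfying E[q U q → s]: {n0, n1, n2, n3, n4, n5, n6}.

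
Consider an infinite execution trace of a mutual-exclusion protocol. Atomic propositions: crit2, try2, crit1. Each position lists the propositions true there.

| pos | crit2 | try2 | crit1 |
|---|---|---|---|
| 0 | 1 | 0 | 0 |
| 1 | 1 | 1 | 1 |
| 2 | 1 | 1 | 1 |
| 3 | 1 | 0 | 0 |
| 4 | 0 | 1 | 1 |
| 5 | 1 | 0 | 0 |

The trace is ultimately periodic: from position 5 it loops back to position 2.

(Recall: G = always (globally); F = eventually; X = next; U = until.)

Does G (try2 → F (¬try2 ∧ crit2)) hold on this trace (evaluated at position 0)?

try2 → F (¬try2 ∧ crit2) holds at every position 0..5, and those are all positions ever visited, so G (try2 → F (¬try2 ∧ crit2)) holds.
Positions where try2 holds: 1, 2, 4.
Check F (¬try2 ∧ crit2) at each: 1→ok, 2→ok, 4→ok.

Satisfied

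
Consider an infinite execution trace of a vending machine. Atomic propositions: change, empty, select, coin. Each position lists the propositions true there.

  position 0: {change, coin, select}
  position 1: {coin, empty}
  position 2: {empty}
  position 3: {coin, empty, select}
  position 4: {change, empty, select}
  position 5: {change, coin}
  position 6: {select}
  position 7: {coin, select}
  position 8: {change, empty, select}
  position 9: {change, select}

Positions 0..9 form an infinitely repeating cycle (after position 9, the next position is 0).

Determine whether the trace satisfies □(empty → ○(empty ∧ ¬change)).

empty → ○(empty ∧ ¬change) must hold at every position from 0 onward. It fails at position 3, so □(empty → ○(empty ∧ ¬change)) is false.
Positions where empty holds: 1, 2, 3, 4, 8.
Check ○(empty ∧ ¬change) at each: 1→ok, 2→ok, 3→fails, 4→fails, 8→fails.

Violated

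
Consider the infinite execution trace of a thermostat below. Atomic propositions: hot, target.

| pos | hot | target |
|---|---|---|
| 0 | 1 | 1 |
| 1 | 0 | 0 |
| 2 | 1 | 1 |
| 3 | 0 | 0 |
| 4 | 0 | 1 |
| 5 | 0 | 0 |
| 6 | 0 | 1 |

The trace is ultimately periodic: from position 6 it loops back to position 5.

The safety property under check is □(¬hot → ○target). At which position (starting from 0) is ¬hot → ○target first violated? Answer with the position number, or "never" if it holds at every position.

Check ¬hot → ○target at each position in order: 0 ✓, 1 ✓, 2 ✓, 3 ✓.
At position 4 the labels are {target} and the next position 5 has {}, so ¬hot → ○target is false there. This is the first violation.

4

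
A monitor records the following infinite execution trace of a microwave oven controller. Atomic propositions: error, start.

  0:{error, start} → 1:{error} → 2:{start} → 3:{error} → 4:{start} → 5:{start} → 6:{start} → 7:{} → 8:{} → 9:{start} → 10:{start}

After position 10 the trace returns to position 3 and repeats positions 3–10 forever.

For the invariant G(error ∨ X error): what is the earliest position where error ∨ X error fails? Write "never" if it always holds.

4

Check error ∨ X error at each position in order: 0 ✓, 1 ✓, 2 ✓, 3 ✓.
At position 4 the labels are {start} and the next position 5 has {start}, so error ∨ X error is false there. This is the first violation.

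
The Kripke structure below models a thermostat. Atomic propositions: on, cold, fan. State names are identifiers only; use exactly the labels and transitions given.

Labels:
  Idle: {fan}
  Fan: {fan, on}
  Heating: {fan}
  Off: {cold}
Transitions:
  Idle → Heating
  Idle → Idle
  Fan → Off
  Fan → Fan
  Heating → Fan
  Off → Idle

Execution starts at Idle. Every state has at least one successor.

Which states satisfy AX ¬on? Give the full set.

States satisfying ¬on: {Idle, Heating, Off}.
States satisfying AX ¬on: {Idle, Off}.

{Idle, Off}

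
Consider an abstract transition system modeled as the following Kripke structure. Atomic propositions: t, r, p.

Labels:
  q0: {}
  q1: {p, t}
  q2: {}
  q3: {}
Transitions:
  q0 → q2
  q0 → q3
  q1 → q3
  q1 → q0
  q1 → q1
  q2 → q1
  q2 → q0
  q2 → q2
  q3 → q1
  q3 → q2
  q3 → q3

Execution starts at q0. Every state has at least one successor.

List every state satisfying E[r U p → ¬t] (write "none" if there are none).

States satisfying r: ∅.
States satisfying p → ¬t: {q0, q2, q3}.
States satisfying E[r U p → ¬t]: {q0, q2, q3}.

{q0, q2, q3}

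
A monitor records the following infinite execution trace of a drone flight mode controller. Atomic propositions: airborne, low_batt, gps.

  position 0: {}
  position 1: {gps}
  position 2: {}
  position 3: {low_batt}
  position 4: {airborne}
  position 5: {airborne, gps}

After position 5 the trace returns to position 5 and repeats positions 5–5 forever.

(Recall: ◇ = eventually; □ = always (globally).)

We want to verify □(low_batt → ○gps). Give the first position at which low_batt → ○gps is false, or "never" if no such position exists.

Check low_batt → ○gps at each position in order: 0 ✓, 1 ✓, 2 ✓.
At position 3 the labels are {low_batt} and the next position 4 has {airborne}, so low_batt → ○gps is false there. This is the first violation.

3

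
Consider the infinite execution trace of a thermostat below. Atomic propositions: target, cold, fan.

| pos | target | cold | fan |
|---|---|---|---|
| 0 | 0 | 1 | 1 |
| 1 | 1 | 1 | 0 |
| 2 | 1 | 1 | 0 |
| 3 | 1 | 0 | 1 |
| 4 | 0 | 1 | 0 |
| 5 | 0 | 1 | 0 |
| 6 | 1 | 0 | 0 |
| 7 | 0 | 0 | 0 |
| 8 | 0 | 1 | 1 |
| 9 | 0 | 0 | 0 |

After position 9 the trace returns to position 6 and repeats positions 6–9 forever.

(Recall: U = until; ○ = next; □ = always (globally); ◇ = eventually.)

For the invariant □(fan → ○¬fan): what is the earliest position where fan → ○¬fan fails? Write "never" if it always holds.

fan → ○¬fan holds at every position 0..9, and those are all the positions the trace ever visits, so the invariant □(fan → ○¬fan) is never violated.

never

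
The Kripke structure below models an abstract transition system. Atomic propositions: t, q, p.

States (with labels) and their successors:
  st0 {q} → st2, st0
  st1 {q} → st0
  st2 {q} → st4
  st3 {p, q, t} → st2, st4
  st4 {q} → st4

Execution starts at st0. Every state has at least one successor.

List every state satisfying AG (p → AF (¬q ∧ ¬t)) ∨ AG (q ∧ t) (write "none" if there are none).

States satisfying p → AF (¬q ∧ ¬t): {st0, st1, st2, st4}.
States satisfying AG (p → AF (¬q ∧ ¬t)): {st0, st1, st2, st4}.
States satisfying q ∧ t: {st3}.
States satisfying AG (q ∧ t): ∅.
States satisfying AG (p → AF (¬q ∧ ¬t)) ∨ AG (q ∧ t): {st0, st1, st2, st4}.

{st0, st1, st2, st4}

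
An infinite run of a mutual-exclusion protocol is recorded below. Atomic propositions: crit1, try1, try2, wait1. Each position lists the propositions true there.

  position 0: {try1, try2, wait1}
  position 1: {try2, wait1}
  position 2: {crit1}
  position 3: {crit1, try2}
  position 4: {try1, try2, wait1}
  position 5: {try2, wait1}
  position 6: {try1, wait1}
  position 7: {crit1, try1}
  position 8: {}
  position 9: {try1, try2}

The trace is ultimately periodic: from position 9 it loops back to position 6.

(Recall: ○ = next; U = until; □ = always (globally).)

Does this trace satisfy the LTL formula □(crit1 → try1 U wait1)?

Violated

crit1 → try1 U wait1 must hold at every position from 0 onward. It fails at position 2, so □(crit1 → try1 U wait1) is false.
Positions where crit1 holds: 2, 3, 7.
Check try1 U wait1 at each: 2→fails, 3→fails, 7→fails.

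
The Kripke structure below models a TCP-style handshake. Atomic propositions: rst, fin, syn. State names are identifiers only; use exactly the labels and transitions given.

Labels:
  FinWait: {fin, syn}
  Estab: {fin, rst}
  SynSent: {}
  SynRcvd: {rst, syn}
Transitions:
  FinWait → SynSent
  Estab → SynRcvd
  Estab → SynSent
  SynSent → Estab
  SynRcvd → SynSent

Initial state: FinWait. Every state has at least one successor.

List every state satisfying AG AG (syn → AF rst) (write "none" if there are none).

{FinWait, Estab, SynSent, SynRcvd}

States satisfying AG (syn → AF rst): {FinWait, Estab, SynSent, SynRcvd}.
States satisfying AG AG (syn → AF rst): {FinWait, Estab, SynSent, SynRcvd}.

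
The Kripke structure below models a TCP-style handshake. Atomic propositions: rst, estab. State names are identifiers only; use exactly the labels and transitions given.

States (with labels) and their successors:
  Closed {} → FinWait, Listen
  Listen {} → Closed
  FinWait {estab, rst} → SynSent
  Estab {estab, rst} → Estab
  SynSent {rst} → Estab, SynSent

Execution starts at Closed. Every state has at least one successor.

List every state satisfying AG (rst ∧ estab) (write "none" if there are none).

States satisfying rst ∧ estab: {FinWait, Estab}.
States satisfying AG (rst ∧ estab): {Estab}.

{Estab}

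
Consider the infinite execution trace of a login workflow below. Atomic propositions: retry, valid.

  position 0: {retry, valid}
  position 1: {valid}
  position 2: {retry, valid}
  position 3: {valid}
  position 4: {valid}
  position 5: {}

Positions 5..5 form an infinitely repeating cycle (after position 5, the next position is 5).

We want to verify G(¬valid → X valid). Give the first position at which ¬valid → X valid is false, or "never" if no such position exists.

5

Check ¬valid → X valid at each position in order: 0 ✓, 1 ✓, 2 ✓, 3 ✓, 4 ✓.
At position 5 the labels are {} and the next position 5 has {}, so ¬valid → X valid is false there. This is the first violation.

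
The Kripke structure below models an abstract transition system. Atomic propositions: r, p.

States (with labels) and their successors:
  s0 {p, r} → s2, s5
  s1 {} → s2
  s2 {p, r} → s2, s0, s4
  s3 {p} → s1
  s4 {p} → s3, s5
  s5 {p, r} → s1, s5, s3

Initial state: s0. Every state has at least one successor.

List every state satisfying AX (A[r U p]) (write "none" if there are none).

States satisfying A[r U p]: {s0, s2, s3, s4, s5}.
States satisfying AX (A[r U p]): {s0, s1, s2, s4}.

{s0, s1, s2, s4}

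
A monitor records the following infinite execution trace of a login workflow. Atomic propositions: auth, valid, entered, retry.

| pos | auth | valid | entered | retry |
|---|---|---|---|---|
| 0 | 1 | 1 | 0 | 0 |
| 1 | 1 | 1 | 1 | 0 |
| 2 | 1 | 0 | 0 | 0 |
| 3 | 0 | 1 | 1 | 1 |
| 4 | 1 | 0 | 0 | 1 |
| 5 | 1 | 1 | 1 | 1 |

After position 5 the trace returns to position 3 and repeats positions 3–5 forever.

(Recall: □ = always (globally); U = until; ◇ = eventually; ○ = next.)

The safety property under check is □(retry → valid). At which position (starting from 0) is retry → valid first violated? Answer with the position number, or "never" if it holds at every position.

Check retry → valid at each position in order: 0 ✓, 1 ✓, 2 ✓, 3 ✓.
At position 4 the labels are {auth, retry}, so retry → valid is false there. This is the first violation.

4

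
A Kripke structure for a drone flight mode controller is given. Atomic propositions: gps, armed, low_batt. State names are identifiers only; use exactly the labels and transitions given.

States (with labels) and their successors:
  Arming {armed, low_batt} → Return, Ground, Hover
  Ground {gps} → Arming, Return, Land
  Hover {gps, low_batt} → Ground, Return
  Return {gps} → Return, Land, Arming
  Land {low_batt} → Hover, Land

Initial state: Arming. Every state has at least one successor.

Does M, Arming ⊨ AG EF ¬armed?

Yes

States satisfying EF ¬armed: {Arming, Ground, Hover, Return, Land}.
States satisfying AG EF ¬armed: {Arming, Ground, Hover, Return, Land}.
Every state reachable from Arming satisfies EF ¬armed.
Arming ∈ Sat(AG EF ¬armed).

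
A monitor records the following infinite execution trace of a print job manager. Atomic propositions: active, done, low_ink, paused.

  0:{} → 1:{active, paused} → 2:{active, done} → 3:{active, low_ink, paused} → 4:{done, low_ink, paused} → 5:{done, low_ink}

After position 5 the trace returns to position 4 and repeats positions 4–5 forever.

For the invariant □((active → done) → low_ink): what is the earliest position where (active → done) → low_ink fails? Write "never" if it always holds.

At position 0 the labels are {}, so (active → done) → low_ink is false there. This is the first violation.

0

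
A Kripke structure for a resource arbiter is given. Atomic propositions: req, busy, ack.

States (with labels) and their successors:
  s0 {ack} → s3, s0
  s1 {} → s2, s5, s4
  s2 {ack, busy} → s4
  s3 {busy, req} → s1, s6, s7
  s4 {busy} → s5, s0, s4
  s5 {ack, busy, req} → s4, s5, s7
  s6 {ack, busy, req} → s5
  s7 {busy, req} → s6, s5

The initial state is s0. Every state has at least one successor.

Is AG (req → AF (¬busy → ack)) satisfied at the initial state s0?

States satisfying req → AF (¬busy → ack): {s0, s1, s2, s3, s4, s5, s6, s7}.
States satisfying AG (req → AF (¬busy → ack)): {s0, s1, s2, s3, s4, s5, s6, s7}.
Every state reachable from s0 satisfies req → AF (¬busy → ack).
s0 ∈ Sat(AG (req → AF (¬busy → ack))).

Yes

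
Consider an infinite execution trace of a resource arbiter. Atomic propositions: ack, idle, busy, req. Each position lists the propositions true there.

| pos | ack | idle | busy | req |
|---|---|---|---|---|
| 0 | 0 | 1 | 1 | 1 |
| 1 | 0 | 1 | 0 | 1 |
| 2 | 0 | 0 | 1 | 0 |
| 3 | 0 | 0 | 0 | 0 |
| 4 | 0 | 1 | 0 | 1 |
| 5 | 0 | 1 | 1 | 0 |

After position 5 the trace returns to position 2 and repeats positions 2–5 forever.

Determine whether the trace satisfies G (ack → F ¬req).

ack → F ¬req holds at every position 0..5, and those are all positions ever visited, so G (ack → F ¬req) holds.

Satisfied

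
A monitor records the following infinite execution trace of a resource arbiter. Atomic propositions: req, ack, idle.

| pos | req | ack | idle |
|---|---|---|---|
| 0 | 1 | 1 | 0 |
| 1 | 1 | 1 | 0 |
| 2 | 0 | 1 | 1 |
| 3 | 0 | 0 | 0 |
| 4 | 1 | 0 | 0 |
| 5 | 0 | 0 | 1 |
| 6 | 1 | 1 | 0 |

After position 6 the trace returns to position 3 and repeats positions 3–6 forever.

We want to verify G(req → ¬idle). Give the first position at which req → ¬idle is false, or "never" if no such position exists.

req → ¬idle holds at every position 0..6, and those are all the positions the trace ever visits, so the invariant G(req → ¬idle) is never violated.

never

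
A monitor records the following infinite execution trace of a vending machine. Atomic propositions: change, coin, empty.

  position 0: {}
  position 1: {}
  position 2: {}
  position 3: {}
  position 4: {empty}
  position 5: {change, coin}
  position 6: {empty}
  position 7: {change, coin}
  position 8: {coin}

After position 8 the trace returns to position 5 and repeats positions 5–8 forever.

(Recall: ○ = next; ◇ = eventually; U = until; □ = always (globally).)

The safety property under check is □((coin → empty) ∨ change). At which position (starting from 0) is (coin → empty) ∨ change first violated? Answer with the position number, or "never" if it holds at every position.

Check (coin → empty) ∨ change at each position in order: 0 ✓, 1 ✓, 2 ✓, 3 ✓, 4 ✓, 5 ✓, 6 ✓, 7 ✓.
At position 8 the labels are {coin}, so (coin → empty) ∨ change is false there. This is the first violation.

8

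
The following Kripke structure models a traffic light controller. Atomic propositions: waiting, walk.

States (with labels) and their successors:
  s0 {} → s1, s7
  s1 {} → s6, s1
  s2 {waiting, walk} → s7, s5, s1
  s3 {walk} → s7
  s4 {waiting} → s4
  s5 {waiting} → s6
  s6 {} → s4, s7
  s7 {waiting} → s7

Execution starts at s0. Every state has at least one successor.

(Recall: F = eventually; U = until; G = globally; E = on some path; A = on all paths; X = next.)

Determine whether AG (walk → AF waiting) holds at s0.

States satisfying walk → AF waiting: {s0, s1, s2, s3, s4, s5, s6, s7}.
States satisfying AG (walk → AF waiting): {s0, s1, s2, s3, s4, s5, s6, s7}.
Every state reachable from s0 satisfies walk → AF waiting.
s0 ∈ Sat(AG (walk → AF waiting)).

Satisfied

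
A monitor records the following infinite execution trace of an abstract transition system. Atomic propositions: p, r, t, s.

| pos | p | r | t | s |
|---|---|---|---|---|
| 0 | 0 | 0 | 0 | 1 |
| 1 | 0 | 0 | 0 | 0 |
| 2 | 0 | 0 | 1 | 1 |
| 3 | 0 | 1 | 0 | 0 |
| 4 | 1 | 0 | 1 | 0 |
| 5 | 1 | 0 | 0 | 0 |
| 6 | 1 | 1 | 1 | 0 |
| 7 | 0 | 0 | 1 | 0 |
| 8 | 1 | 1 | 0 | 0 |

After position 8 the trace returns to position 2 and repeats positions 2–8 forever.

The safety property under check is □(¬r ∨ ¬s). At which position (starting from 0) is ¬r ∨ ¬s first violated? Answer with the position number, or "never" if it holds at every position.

never

¬r ∨ ¬s holds at every position 0..8, and those are all the positions the trace ever visits, so the invariant □(¬r ∨ ¬s) is never violated.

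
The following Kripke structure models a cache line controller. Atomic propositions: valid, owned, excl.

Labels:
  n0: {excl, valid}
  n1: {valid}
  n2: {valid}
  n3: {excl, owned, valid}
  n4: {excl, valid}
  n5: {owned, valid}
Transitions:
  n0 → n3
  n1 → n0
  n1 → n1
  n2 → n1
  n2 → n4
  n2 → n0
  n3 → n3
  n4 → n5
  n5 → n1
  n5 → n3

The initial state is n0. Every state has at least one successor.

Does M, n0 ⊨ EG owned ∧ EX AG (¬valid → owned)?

States satisfying owned: {n3, n5}.
States satisfying EG owned: {n3, n5}.
States satisfying AG (¬valid → owned): {n0, n1, n2, n3, n4, n5}.
States satisfying EX AG (¬valid → owned): {n0, n1, n2, n3, n4, n5}.
States satisfying EG owned ∧ EX AG (¬valid → owned): {n3, n5}.
n0 ∉ Sat(EG owned ∧ EX AG (¬valid → owned)).

No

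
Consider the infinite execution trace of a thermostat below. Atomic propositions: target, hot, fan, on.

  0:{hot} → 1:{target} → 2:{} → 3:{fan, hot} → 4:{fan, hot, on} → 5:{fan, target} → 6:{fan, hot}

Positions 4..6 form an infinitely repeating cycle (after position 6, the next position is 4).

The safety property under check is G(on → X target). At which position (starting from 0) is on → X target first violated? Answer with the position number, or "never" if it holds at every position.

never

on → X target holds at every position 0..6, and those are all the positions the trace ever visits, so the invariant G(on → X target) is never violated.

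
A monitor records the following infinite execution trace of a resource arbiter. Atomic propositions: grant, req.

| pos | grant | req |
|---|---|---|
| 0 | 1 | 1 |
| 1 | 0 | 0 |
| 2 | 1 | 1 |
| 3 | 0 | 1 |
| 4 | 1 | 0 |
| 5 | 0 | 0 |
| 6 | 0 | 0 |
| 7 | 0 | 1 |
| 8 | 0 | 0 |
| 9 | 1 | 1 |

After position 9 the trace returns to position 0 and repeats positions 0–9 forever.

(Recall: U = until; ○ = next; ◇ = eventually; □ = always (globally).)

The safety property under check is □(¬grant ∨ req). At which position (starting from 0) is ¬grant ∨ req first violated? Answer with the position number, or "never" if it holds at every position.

4

Check ¬grant ∨ req at each position in order: 0 ✓, 1 ✓, 2 ✓, 3 ✓.
At position 4 the labels are {grant}, so ¬grant ∨ req is false there. This is the first violation.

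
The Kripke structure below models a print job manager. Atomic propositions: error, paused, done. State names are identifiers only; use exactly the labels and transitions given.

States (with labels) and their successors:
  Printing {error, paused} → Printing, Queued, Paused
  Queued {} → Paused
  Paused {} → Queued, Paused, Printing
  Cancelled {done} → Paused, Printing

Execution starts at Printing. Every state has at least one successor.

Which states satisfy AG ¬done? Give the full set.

States satisfying ¬done: {Printing, Queued, Paused}.
States satisfying AG ¬done: {Printing, Queued, Paused}.

{Printing, Queued, Paused}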